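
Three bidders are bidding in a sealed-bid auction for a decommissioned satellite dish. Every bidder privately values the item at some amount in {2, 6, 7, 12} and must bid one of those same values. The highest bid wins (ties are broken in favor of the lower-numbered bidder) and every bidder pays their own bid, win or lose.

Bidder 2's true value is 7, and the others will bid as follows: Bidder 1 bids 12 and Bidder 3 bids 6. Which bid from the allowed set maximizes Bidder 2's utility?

2

Bid 2: loses but pays 2, utility -2.
Bid 6: loses but pays 6, utility -6.
Bid 7: loses but pays 7, utility -7.
Bid 12: loses but pays 12, utility -12.
The best choice is 2 with utility -2.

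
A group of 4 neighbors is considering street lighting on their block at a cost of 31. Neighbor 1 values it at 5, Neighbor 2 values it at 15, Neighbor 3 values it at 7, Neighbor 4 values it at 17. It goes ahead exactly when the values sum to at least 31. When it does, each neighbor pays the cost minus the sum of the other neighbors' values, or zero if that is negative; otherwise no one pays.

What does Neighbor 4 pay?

Total value 44 ≥ cost 31, so the project is built.
The other neighbors' values sum to 27.
Cost minus that sum is 31 - 27 = 4.

4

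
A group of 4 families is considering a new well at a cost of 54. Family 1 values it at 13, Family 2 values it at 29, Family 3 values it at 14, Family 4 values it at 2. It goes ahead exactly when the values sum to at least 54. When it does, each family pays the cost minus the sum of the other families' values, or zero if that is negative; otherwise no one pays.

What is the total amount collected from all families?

Total value 58 ≥ cost 54, so it is built.
Family 1: others sum to 45; max(0, 54 - 45) = 9.
Family 2: others sum to 29; max(0, 54 - 29) = 25.
Family 3: others sum to 44; max(0, 54 - 44) = 10.
Family 4: others sum to 56; max(0, 54 - 56) = 0.
Total collected = 9 + 25 + 10 + 0 = 44.

44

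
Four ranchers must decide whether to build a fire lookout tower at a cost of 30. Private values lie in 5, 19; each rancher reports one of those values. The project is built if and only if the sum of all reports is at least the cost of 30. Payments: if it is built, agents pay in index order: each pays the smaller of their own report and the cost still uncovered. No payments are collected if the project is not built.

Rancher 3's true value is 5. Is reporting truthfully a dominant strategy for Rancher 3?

Yes

Check each profile of the others' reports and compare truth against every alternative report.
Others report (5, 5, 5): truth gives 0, best alternative gives -14.
Others report (5, 5, 19): truth gives 0, best alternative gives -14.
Others report (5, 19, 5): truth gives 0, best alternative gives -1.
Others report (5, 19, 19): truth gives 0, best alternative gives -1.
Others report (19, 5, 5): truth gives 0, best alternative gives -1.
Others report (19, 5, 19): truth gives 0, best alternative gives -1.
(Remaining 2 profiles checked similarly; truth is weakly best in each.)
In every case the truthful report is at least as good as any alternative, so it is a dominant strategy.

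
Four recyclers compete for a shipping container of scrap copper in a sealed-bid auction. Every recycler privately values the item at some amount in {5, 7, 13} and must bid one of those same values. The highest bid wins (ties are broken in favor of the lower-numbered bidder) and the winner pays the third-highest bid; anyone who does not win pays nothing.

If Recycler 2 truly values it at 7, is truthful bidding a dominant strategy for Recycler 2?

No

Consider the case where Recycler 1 bids 5, Recycler 3 bids 5 and Recycler 4 bids 13.
Truthful bid 7: loses, pays 0, utility 0.
Bid 13 instead: wins, pays 5, utility 7 - 5 = 2.
Since 2 > 0, bidding 13 is strictly better here, so truthful bidding is not dominant.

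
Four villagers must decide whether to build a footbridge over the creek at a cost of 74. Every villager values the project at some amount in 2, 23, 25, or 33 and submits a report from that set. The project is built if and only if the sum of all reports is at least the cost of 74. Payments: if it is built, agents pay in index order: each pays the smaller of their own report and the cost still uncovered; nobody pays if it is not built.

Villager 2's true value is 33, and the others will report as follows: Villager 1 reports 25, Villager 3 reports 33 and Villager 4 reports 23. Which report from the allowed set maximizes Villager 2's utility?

2

Report 2: project built, pays 2, utility 33 - 2 = 31.
Report 23: project built, pays 23, utility 33 - 23 = 10.
Report 25: project built, pays 25, utility 33 - 25 = 8.
Report 33: project built, pays 33, utility 33 - 33 = 0.
The best choice is 2 with utility 31.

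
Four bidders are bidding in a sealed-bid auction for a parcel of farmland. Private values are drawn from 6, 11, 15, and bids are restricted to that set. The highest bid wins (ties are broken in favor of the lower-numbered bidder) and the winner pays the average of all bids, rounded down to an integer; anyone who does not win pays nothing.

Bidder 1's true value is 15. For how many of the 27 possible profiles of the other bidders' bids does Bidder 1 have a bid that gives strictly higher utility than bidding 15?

8

Others bid (6, 6, 6): truth gives 7; bid 6 gives 9 > 7. Violating.
Others bid (6, 6, 11): truth gives 6; bid 11 gives 7 > 6. Violating.
Others bid (6, 11, 6): truth gives 6; bid 11 gives 7 > 6. Violating.
Others bid (6, 11, 11): truth gives 5; bid 11 gives 6 > 5. Violating.
Others bid (6, 6, 15): truth gives 5; no alternative beats it.
Others bid (6, 11, 15): truth gives 4; no alternative beats it.
(Checking all 27 profiles: 8 have a profitable deviation, 19 do not.)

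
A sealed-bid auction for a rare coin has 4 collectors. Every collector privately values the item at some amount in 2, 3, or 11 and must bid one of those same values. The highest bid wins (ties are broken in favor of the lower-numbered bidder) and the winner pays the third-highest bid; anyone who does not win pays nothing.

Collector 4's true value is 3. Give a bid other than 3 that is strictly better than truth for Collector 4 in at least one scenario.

11

Suppose Collector 1 bids 2, Collector 2 bids 2 and Collector 3 bids 3.
Bid 3: loses, pays 0, utility 0.
Bid 11: wins, pays 2, utility 3 - 2 = 1.
So bidding 11 beats truth here (1 > 0).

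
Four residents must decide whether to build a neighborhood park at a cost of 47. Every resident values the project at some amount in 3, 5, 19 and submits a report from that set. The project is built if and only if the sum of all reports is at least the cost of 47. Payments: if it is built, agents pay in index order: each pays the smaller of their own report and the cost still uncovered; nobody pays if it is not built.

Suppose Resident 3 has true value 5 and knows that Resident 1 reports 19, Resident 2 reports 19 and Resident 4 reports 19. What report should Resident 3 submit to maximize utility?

3

Report 3: project built, pays 3, utility 5 - 3 = 2.
Report 5: project built, pays 5, utility 5 - 5 = 0.
Report 19: project built, pays 9, utility 5 - 9 = -4.
The best choice is 3 with utility 2.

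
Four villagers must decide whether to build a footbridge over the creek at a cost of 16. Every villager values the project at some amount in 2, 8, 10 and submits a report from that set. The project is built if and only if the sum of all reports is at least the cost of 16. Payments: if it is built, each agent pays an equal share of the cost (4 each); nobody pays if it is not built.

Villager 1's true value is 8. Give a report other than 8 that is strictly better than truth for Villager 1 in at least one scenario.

Suppose Villager 2 reports 2, Villager 3 reports 2 and Villager 4 reports 2.
Report 8: project not built, utility 0.
Report 10: project built, pays 4, utility 8 - 4 = 4.
So reporting 10 beats truth here (4 > 0).

10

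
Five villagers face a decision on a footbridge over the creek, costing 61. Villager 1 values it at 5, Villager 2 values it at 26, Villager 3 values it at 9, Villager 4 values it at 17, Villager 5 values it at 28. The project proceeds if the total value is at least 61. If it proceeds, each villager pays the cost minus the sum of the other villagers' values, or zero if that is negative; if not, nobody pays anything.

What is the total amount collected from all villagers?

Total value 85 ≥ cost 61, so it is built.
Villager 1: others sum to 80; max(0, 61 - 80) = 0.
Villager 2: others sum to 59; max(0, 61 - 59) = 2.
Villager 3: others sum to 76; max(0, 61 - 76) = 0.
Villager 4: others sum to 68; max(0, 61 - 68) = 0.
Villager 5: others sum to 57; max(0, 61 - 57) = 4.
Total collected = 0 + 2 + 0 + 0 + 4 = 6.

6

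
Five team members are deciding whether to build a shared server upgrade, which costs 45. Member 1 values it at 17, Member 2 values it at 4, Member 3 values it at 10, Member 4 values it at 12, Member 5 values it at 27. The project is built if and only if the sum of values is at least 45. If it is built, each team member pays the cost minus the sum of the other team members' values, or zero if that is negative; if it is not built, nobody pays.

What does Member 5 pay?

Total value 70 ≥ cost 45, so the project is built.
The other team members' values sum to 43.
Cost minus that sum is 45 - 43 = 2.

2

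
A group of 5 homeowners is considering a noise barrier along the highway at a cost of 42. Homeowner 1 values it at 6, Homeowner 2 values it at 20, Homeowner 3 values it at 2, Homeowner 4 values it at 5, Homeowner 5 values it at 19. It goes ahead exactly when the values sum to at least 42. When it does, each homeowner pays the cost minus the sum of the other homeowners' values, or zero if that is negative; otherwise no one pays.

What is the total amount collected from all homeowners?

Total value 52 ≥ cost 42, so it is built.
Homeowner 1: others sum to 46; max(0, 42 - 46) = 0.
Homeowner 2: others sum to 32; max(0, 42 - 32) = 10.
Homeowner 3: others sum to 50; max(0, 42 - 50) = 0.
Homeowner 4: others sum to 47; max(0, 42 - 47) = 0.
Homeowner 5: others sum to 33; max(0, 42 - 33) = 9.
Total collected = 0 + 10 + 0 + 0 + 9 = 19.

19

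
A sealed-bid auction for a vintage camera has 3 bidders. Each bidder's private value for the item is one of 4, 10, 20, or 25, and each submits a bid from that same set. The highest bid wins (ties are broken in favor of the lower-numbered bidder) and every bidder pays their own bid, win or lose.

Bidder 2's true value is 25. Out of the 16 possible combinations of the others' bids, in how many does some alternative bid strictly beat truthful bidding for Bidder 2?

10

Others bid (4, 4): truth gives 0; bid 10 gives 15 > 0. Violating.
Others bid (4, 10): truth gives 0; bid 10 gives 15 > 0. Violating.
Others bid (4, 20): truth gives 0; bid 20 gives 5 > 0. Violating.
Others bid (10, 4): truth gives 0; bid 20 gives 5 > 0. Violating.
Others bid (4, 25): truth gives 0; no alternative beats it.
Others bid (10, 25): truth gives 0; no alternative beats it.
(Checking all 16 profiles: 10 have a profitable deviation, 6 do not.)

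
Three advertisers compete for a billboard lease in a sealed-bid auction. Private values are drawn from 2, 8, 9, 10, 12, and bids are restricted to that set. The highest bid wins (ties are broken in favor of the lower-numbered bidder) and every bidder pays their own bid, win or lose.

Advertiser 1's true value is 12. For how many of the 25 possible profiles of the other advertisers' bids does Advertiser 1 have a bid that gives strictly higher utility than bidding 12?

Others bid (2, 2): truth gives 0; bid 2 gives 10 > 0. Violating.
Others bid (2, 8): truth gives 0; bid 8 gives 4 > 0. Violating.
Others bid (2, 9): truth gives 0; bid 9 gives 3 > 0. Violating.
Others bid (2, 10): truth gives 0; bid 10 gives 2 > 0. Violating.
Others bid (2, 12): truth gives 0; no alternative beats it.
Others bid (8, 12): truth gives 0; no alternative beats it.
(Checking all 25 profiles: 16 have a profitable deviation, 9 do not.)

16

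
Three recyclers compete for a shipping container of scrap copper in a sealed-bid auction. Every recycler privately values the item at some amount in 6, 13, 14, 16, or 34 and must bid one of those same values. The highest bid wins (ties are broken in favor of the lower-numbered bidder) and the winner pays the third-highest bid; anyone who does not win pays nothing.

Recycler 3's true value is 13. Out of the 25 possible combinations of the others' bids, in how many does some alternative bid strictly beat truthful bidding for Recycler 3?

6

Others bid (6, 13): truth gives 0; bid 14 gives 7 > 0. Violating.
Others bid (6, 14): truth gives 0; bid 16 gives 7 > 0. Violating.
Others bid (6, 16): truth gives 0; bid 34 gives 7 > 0. Violating.
Others bid (13, 6): truth gives 0; bid 14 gives 7 > 0. Violating.
Others bid (6, 6): truth gives 7; no alternative beats it.
Others bid (6, 34): truth gives 0; no alternative beats it.
(Checking all 25 profiles: 6 have a profitable deviation, 19 do not.)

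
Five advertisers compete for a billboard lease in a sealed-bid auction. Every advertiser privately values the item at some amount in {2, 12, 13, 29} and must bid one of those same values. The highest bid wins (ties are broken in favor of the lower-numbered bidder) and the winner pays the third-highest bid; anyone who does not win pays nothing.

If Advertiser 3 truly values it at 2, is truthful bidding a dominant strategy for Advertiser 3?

Check each profile of the others' bids and compare truth against every alternative bid.
Others bid (2, 2, 12, 12): truth gives 0, best alternative gives -10.
Others bid (2, 2, 2, 2): truth gives 0, best alternative gives 0.
Others bid (2, 2, 2, 12): truth gives 0, best alternative gives 0.
Others bid (2, 2, 2, 13): truth gives 0, best alternative gives 0.
Others bid (2, 2, 2, 29): truth gives 0, best alternative gives 0.
Others bid (2, 2, 12, 2): truth gives 0, best alternative gives 0.
(Remaining 250 profiles checked similarly; truth is weakly best in each.)
In every case the truthful bid is at least as good as any alternative, so it is a dominant strategy.

Yes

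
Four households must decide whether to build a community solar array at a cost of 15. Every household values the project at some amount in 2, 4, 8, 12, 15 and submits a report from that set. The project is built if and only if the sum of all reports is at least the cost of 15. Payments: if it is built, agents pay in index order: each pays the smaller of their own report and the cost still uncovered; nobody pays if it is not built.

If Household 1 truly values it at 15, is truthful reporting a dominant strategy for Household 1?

No

Consider the case where Household 2 reports 2, Household 3 reports 2 and Household 4 reports 2.
Truthful report 15: project built, pays 15, utility 15 - 15 = 0.
Report 12 instead: project built, pays 12, utility 15 - 12 = 3.
Since 3 > 0, reporting 12 is strictly better here, so truthful reporting is not dominant.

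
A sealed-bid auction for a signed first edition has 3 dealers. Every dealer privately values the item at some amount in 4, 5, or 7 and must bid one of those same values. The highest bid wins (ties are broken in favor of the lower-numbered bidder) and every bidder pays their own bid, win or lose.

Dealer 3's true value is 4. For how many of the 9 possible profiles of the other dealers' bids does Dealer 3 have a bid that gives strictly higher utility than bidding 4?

4

Others bid (4, 4): truth gives -4; bid 5 gives -1 > -4. Violating.
Others bid (4, 5): truth gives -4; bid 7 gives -3 > -4. Violating.
Others bid (5, 4): truth gives -4; bid 7 gives -3 > -4. Violating.
Others bid (5, 5): truth gives -4; bid 7 gives -3 > -4. Violating.
Others bid (4, 7): truth gives -4; no alternative beats it.
Others bid (5, 7): truth gives -4; no alternative beats it.
(Checking all 9 profiles: 4 have a profitable deviation, 5 do not.)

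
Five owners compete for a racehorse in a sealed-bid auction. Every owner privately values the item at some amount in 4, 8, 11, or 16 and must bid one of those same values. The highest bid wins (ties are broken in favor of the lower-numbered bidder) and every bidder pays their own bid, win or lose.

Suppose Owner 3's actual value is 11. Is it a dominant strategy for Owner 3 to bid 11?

No

Consider the case where Owner 1 bids 4, Owner 2 bids 4, Owner 4 bids 4 and Owner 5 bids 4.
Truthful bid 11: wins, pays 11, utility 11 - 11 = 0.
Bid 8 instead: wins, pays 8, utility 11 - 8 = 3.
Since 3 > 0, bidding 8 is strictly better here, so truthful bidding is not dominant.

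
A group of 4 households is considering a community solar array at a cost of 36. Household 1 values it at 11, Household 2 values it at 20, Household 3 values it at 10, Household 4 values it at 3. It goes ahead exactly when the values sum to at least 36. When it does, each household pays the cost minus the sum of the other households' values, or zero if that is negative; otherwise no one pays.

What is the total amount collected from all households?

17

Total value 44 ≥ cost 36, so it is built.
Household 1: others sum to 33; max(0, 36 - 33) = 3.
Household 2: others sum to 24; max(0, 36 - 24) = 12.
Household 3: others sum to 34; max(0, 36 - 34) = 2.
Household 4: others sum to 41; max(0, 36 - 41) = 0.
Total collected = 3 + 12 + 2 + 0 = 17.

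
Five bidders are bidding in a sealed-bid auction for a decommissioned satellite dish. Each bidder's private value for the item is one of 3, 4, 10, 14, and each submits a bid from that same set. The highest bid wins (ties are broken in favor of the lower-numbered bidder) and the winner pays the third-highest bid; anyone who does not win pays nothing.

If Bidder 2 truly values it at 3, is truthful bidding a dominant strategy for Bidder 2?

Yes

Check each profile of the others' bids and compare truth against every alternative bid.
Others bid (3, 3, 4, 4): truth gives 0, best alternative gives -1.
Others bid (3, 4, 3, 4): truth gives 0, best alternative gives -1.
Others bid (3, 4, 4, 3): truth gives 0, best alternative gives -1.
Others bid (3, 4, 4, 4): truth gives 0, best alternative gives -1.
Others bid (3, 3, 3, 3): truth gives 0, best alternative gives 0.
Others bid (3, 3, 3, 4): truth gives 0, best alternative gives 0.
(Remaining 250 profiles checked similarly; truth is weakly best in each.)
In every case the truthful bid is at least as good as any alternative, so it is a dominant strategy.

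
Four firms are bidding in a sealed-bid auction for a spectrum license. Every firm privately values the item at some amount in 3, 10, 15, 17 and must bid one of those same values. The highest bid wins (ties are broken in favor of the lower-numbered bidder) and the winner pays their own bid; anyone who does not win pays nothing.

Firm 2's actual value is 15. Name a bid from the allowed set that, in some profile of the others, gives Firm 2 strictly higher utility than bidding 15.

10

Suppose Firm 1 bids 3, Firm 3 bids 3 and Firm 4 bids 3.
Bid 15: wins, pays 15, utility 15 - 15 = 0.
Bid 10: wins, pays 10, utility 15 - 10 = 5.
So bidding 10 beats truth here (5 > 0).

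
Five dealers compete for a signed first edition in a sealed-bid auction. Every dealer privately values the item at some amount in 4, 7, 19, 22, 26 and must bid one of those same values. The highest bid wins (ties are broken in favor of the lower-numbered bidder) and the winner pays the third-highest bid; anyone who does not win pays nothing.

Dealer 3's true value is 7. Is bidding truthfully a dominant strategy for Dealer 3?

Consider the case where Dealer 1 bids 4, Dealer 2 bids 4, Dealer 4 bids 4 and Dealer 5 bids 19.
Truthful bid 7: loses, pays 0, utility 0.
Bid 19 instead: wins, pays 4, utility 7 - 4 = 3.
Since 3 > 0, bidding 19 is strictly better here, so truthful bidding is not dominant.

No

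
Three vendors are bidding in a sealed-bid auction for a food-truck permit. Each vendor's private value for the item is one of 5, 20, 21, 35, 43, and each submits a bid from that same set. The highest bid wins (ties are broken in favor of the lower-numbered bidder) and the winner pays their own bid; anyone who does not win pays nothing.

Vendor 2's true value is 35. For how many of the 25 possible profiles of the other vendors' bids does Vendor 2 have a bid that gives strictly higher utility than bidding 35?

Others bid (5, 5): truth gives 0; bid 20 gives 15 > 0. Violating.
Others bid (5, 20): truth gives 0; bid 20 gives 15 > 0. Violating.
Others bid (5, 21): truth gives 0; bid 21 gives 14 > 0. Violating.
Others bid (20, 5): truth gives 0; bid 21 gives 14 > 0. Violating.
Others bid (5, 35): truth gives 0; no alternative beats it.
Others bid (5, 43): truth gives 0; no alternative beats it.
(Checking all 25 profiles: 6 have a profitable deviation, 19 do not.)

6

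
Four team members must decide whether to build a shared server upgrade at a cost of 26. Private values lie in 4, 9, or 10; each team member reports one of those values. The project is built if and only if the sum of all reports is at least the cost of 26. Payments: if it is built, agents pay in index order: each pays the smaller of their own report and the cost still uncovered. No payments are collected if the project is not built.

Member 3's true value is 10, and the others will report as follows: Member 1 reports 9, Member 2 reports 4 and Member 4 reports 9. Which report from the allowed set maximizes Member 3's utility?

4

Report 4: project built, pays 4, utility 10 - 4 = 6.
Report 9: project built, pays 9, utility 10 - 9 = 1.
Report 10: project built, pays 10, utility 10 - 10 = 0.
The best choice is 4 with utility 6.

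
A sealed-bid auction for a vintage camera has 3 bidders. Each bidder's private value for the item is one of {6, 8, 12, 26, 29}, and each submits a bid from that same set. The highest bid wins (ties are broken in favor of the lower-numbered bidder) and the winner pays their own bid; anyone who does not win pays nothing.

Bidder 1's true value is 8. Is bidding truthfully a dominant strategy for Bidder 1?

No

Consider the case where Bidder 2 bids 6 and Bidder 3 bids 6.
Truthful bid 8: wins, pays 8, utility 8 - 8 = 0.
Bid 6 instead: wins, pays 6, utility 8 - 6 = 2.
Since 2 > 0, bidding 6 is strictly better here, so truthful bidding is not dominant.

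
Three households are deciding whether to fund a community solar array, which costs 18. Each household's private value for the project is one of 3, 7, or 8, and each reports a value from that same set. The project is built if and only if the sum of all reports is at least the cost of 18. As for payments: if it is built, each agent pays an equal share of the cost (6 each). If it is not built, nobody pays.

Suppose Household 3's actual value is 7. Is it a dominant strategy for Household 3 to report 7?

Consider the case where Household 1 reports 3 and Household 2 reports 7.
Truthful report 7: project not built, utility 0.
Report 8 instead: project built, pays 6, utility 7 - 6 = 1.
Since 1 > 0, reporting 8 is strictly better here, so truthful reporting is not dominant.

No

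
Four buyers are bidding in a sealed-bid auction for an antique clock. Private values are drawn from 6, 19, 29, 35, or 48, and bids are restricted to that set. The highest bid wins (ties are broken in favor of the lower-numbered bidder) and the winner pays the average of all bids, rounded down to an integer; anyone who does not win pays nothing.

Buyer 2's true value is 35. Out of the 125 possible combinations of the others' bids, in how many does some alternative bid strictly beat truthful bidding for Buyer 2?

46

Others bid (6, 6, 6): truth gives 22; bid 19 gives 26 > 22. Violating.
Others bid (6, 6, 19): truth gives 19; bid 19 gives 23 > 19. Violating.
Others bid (6, 6, 29): truth gives 16; bid 29 gives 18 > 16. Violating.
Others bid (6, 6, 48): truth gives 0; bid 48 gives 8 > 0. Violating.
Others bid (6, 6, 35): truth gives 15; no alternative beats it.
Others bid (6, 19, 35): truth gives 12; no alternative beats it.
(Checking all 125 profiles: 46 have a profitable deviation, 79 do not.)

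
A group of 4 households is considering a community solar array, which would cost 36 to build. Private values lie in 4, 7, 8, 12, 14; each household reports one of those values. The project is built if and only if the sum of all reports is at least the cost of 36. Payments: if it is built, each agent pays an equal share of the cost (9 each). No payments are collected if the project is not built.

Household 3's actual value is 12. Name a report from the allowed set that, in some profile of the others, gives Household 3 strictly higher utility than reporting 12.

14

Suppose Household 1 reports 4, Household 2 reports 4 and Household 4 reports 14.
Report 12: project not built, utility 0.
Report 14: project built, pays 9, utility 12 - 9 = 3.
So reporting 14 beats truth here (3 > 0).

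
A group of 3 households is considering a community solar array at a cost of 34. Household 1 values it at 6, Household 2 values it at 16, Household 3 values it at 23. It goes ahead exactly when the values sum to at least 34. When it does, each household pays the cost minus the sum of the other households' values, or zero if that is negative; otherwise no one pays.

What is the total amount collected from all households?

17

Total value 45 ≥ cost 34, so it is built.
Household 1: others sum to 39; max(0, 34 - 39) = 0.
Household 2: others sum to 29; max(0, 34 - 29) = 5.
Household 3: others sum to 22; max(0, 34 - 22) = 12.
Total collected = 0 + 5 + 12 = 17.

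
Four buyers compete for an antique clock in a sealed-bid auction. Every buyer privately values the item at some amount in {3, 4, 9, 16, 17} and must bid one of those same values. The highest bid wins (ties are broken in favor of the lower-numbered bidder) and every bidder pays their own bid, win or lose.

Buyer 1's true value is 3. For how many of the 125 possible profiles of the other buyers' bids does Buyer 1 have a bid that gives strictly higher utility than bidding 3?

Others bid (3, 3, 4): truth gives -3; bid 4 gives -1 > -3. Violating.
Others bid (3, 4, 3): truth gives -3; bid 4 gives -1 > -3. Violating.
Others bid (3, 4, 4): truth gives -3; bid 4 gives -1 > -3. Violating.
Others bid (4, 3, 3): truth gives -3; bid 4 gives -1 > -3. Violating.
Others bid (3, 3, 3): truth gives 0; no alternative beats it.
Others bid (3, 3, 9): truth gives -3; no alternative beats it.
(Checking all 125 profiles: 7 have a profitable deviation, 118 do not.)

7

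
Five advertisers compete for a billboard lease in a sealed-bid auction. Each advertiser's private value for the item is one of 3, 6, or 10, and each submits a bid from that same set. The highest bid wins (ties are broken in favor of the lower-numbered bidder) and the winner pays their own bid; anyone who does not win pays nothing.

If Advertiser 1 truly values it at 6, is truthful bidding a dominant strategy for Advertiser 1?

No

Consider the case where Advertiser 2 bids 3, Advertiser 3 bids 3, Advertiser 4 bids 3 and Advertiser 5 bids 3.
Truthful bid 6: wins, pays 6, utility 6 - 6 = 0.
Bid 3 instead: wins, pays 3, utility 6 - 3 = 3.
Since 3 > 0, bidding 3 is strictly better here, so truthful bidding is not dominant.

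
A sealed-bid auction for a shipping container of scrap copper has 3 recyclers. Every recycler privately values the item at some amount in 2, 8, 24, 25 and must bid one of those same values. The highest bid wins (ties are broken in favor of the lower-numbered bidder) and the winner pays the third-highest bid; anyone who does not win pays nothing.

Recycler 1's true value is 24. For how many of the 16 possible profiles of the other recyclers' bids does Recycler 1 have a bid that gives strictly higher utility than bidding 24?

4

Others bid (2, 25): truth gives 0; bid 25 gives 22 > 0. Violating.
Others bid (8, 25): truth gives 0; bid 25 gives 16 > 0. Violating.
Others bid (25, 2): truth gives 0; bid 25 gives 22 > 0. Violating.
Others bid (25, 8): truth gives 0; bid 25 gives 16 > 0. Violating.
Others bid (2, 2): truth gives 22; no alternative beats it.
Others bid (2, 8): truth gives 22; no alternative beats it.
(Checking all 16 profiles: 4 have a profitable deviation, 12 do not.)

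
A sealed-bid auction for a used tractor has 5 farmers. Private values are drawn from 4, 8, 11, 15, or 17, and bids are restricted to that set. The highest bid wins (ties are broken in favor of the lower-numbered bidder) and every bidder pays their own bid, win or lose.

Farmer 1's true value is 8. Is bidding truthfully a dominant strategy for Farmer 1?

No

Consider the case where Farmer 2 bids 4, Farmer 3 bids 4, Farmer 4 bids 4 and Farmer 5 bids 4.
Truthful bid 8: wins, pays 8, utility 8 - 8 = 0.
Bid 4 instead: wins, pays 4, utility 8 - 4 = 4.
Since 4 > 0, bidding 4 is strictly better here, so truthful bidding is not dominant.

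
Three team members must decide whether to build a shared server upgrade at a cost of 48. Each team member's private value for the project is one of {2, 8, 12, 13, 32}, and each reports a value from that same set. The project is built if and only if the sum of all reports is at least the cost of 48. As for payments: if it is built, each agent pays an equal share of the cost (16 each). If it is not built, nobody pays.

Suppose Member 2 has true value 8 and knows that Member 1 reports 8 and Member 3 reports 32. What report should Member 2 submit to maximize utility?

Report 2: project not built, utility 0.
Report 8: project built, pays 16, utility 8 - 16 = -8.
Report 12: project built, pays 16, utility 8 - 16 = -8.
Report 13: project built, pays 16, utility 8 - 16 = -8.
Report 32: project built, pays 16, utility 8 - 16 = -8.
The best choice is 2 with utility 0.

2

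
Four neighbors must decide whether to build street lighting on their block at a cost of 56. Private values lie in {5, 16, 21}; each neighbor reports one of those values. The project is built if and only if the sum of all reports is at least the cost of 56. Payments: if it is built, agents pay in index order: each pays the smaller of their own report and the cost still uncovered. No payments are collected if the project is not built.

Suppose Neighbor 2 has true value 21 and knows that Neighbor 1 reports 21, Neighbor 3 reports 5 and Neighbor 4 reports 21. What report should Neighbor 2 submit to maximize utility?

16

Report 5: project not built, utility 0.
Report 16: project built, pays 16, utility 21 - 16 = 5.
Report 21: project built, pays 21, utility 21 - 21 = 0.
The best choice is 16 with utility 5.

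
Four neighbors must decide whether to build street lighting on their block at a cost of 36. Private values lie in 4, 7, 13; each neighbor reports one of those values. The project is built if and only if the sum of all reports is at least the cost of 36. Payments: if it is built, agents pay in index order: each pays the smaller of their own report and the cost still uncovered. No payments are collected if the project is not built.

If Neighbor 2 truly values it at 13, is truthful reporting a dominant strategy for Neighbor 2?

Consider the case where Neighbor 1 reports 4, Neighbor 3 reports 13 and Neighbor 4 reports 13.
Truthful report 13: project built, pays 13, utility 13 - 13 = 0.
Report 7 instead: project built, pays 7, utility 13 - 7 = 6.
Since 6 > 0, reporting 7 is strictly better here, so truthful reporting is not dominant.

No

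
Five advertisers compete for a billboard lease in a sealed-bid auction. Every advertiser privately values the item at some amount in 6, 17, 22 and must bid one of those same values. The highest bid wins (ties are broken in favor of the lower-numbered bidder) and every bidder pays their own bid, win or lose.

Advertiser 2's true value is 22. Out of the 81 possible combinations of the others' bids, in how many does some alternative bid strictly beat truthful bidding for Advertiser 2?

35

Others bid (6, 6, 6, 6): truth gives 0; bid 17 gives 5 > 0. Violating.
Others bid (6, 6, 6, 17): truth gives 0; bid 17 gives 5 > 0. Violating.
Others bid (6, 6, 17, 6): truth gives 0; bid 17 gives 5 > 0. Violating.
Others bid (6, 6, 17, 17): truth gives 0; bid 17 gives 5 > 0. Violating.
Others bid (6, 6, 6, 22): truth gives 0; no alternative beats it.
Others bid (6, 6, 17, 22): truth gives 0; no alternative beats it.
(Checking all 81 profiles: 35 have a profitable deviation, 46 do not.)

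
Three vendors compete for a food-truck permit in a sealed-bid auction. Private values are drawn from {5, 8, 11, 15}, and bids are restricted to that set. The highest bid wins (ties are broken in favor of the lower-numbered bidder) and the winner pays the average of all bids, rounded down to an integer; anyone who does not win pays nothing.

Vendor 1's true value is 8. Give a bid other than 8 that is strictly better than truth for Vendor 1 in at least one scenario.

Suppose Vendor 2 bids 5 and Vendor 3 bids 5.
Bid 8: wins, pays 6, utility 8 - 6 = 2.
Bid 5: wins, pays 5, utility 8 - 5 = 3.
So bidding 5 beats truth here (3 > 2).

5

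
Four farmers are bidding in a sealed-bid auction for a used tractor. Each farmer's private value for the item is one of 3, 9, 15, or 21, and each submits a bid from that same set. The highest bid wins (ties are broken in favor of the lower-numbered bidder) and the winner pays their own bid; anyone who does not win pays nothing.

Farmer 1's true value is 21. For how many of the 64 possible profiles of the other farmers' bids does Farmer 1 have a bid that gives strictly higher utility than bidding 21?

Others bid (3, 3, 3): truth gives 0; bid 3 gives 18 > 0. Violating.
Others bid (3, 3, 9): truth gives 0; bid 9 gives 12 > 0. Violating.
Others bid (3, 3, 15): truth gives 0; bid 15 gives 6 > 0. Violating.
Others bid (3, 9, 3): truth gives 0; bid 9 gives 12 > 0. Violating.
Others bid (3, 3, 21): truth gives 0; no alternative beats it.
Others bid (3, 9, 21): truth gives 0; no alternative beats it.
(Checking all 64 profiles: 27 have a profitable deviation, 37 do not.)

27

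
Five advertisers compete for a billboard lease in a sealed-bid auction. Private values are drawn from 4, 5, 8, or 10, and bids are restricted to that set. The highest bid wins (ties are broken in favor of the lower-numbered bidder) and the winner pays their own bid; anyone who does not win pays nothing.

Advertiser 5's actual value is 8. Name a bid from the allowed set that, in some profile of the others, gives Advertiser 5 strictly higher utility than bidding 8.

5

Suppose Advertiser 1 bids 4, Advertiser 2 bids 4, Advertiser 3 bids 4 and Advertiser 4 bids 4.
Bid 8: wins, pays 8, utility 8 - 8 = 0.
Bid 5: wins, pays 5, utility 8 - 5 = 3.
So bidding 5 beats truth here (3 > 0).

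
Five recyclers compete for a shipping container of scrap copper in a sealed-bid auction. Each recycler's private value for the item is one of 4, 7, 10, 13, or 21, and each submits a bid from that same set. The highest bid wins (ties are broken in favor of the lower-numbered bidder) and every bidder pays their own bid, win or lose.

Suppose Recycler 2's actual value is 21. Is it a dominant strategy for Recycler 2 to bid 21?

Consider the case where Recycler 1 bids 4, Recycler 3 bids 4, Recycler 4 bids 4 and Recycler 5 bids 4.
Truthful bid 21: wins, pays 21, utility 21 - 21 = 0.
Bid 7 instead: wins, pays 7, utility 21 - 7 = 14.
Since 14 > 0, bidding 7 is strictly better here, so truthful bidding is not dominant.

No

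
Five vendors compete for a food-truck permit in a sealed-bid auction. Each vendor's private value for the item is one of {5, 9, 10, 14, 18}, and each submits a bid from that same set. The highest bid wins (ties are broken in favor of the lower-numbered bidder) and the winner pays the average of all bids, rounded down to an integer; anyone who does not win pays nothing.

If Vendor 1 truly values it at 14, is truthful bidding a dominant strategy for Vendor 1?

Consider the case where Vendor 2 bids 5, Vendor 3 bids 5, Vendor 4 bids 5 and Vendor 5 bids 5.
Truthful bid 14: wins, pays 6, utility 14 - 6 = 8.
Bid 5 instead: wins, pays 5, utility 14 - 5 = 9.
Since 9 > 8, bidding 5 is strictly better here, so truthful bidding is not dominant.

No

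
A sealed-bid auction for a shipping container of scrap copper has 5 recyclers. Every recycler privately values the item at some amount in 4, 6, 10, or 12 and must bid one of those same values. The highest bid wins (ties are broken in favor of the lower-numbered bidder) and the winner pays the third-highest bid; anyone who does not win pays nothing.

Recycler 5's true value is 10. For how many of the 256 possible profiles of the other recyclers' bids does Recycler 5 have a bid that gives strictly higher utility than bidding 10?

32

Others bid (4, 4, 4, 10): truth gives 0; bid 12 gives 6 > 0. Violating.
Others bid (4, 4, 6, 10): truth gives 0; bid 12 gives 4 > 0. Violating.
Others bid (4, 4, 10, 4): truth gives 0; bid 12 gives 6 > 0. Violating.
Others bid (4, 4, 10, 6): truth gives 0; bid 12 gives 4 > 0. Violating.
Others bid (4, 4, 4, 4): truth gives 6; no alternative beats it.
Others bid (4, 4, 4, 6): truth gives 6; no alternative beats it.
(Checking all 256 profiles: 32 have a profitable deviation, 224 do not.)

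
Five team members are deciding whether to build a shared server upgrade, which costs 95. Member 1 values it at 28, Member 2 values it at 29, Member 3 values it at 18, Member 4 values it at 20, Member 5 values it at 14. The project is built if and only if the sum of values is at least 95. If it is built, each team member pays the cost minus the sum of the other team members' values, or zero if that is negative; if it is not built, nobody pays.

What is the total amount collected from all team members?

39

Total value 109 ≥ cost 95, so it is built.
Member 1: others sum to 81; max(0, 95 - 81) = 14.
Member 2: others sum to 80; max(0, 95 - 80) = 15.
Member 3: others sum to 91; max(0, 95 - 91) = 4.
Member 4: others sum to 89; max(0, 95 - 89) = 6.
Member 5: others sum to 95; max(0, 95 - 95) = 0.
Total collected = 14 + 15 + 4 + 6 + 0 = 39.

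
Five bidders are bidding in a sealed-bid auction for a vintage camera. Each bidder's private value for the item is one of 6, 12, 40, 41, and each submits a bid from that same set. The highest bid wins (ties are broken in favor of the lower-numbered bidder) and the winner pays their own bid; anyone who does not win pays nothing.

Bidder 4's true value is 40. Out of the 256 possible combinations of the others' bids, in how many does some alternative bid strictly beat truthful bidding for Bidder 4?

Others bid (6, 6, 6, 6): truth gives 0; bid 12 gives 28 > 0. Violating.
Others bid (6, 6, 6, 12): truth gives 0; bid 12 gives 28 > 0. Violating.
Others bid (6, 6, 6, 40): truth gives 0; no alternative beats it.
Others bid (6, 6, 6, 41): truth gives 0; no alternative beats it.
(Checking all 256 profiles: 2 have a profitable deviation, 254 do not.)

2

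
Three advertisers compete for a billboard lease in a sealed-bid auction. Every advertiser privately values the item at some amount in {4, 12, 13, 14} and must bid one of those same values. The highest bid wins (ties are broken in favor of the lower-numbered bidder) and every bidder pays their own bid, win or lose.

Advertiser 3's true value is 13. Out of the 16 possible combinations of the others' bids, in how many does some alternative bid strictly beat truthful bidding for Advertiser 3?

Others bid (4, 4): truth gives 0; bid 12 gives 1 > 0. Violating.
Others bid (4, 13): truth gives -13; bid 14 gives -1 > -13. Violating.
Others bid (4, 14): truth gives -13; bid 4 gives -4 > -13. Violating.
Others bid (12, 13): truth gives -13; bid 14 gives -1 > -13. Violating.
Others bid (4, 12): truth gives 0; no alternative beats it.
Others bid (12, 4): truth gives 0; no alternative beats it.
(Checking all 16 profiles: 13 have a profitable deviation, 3 do not.)

13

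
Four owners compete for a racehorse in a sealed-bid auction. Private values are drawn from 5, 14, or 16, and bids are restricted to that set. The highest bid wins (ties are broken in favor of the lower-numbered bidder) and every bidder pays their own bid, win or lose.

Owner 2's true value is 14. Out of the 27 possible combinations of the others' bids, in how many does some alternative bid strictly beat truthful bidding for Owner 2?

Others bid (5, 5, 16): truth gives -14; bid 16 gives -2 > -14. Violating.
Others bid (5, 14, 16): truth gives -14; bid 16 gives -2 > -14. Violating.
Others bid (5, 16, 5): truth gives -14; bid 16 gives -2 > -14. Violating.
Others bid (5, 16, 14): truth gives -14; bid 16 gives -2 > -14. Violating.
Others bid (5, 5, 5): truth gives 0; no alternative beats it.
Others bid (5, 5, 14): truth gives 0; no alternative beats it.
(Checking all 27 profiles: 23 have a profitable deviation, 4 do not.)

23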